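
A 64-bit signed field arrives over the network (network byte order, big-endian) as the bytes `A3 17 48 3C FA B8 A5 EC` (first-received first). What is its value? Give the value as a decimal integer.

-6694802894321310228

Big-endian: lowest address holds the most-significant byte.
The bytes are already most-significant first: 0xA317483CFAB8A5EC.
Top bit is set, so as a signed 64-bit value this is 0xA317483CFAB8A5EC − 2^64 = -6694802894321310228.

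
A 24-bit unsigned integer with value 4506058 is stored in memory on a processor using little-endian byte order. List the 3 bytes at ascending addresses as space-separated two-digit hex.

4506058 in hexadecimal, padded to 24 bits, is 0x44C1CA.
Split into bytes (most-significant first): 44 C1 CA.
Little-endian stores the least-significant byte at the lowest address.
So at ascending addresses the bytes are CA C1 44.

CA C1 44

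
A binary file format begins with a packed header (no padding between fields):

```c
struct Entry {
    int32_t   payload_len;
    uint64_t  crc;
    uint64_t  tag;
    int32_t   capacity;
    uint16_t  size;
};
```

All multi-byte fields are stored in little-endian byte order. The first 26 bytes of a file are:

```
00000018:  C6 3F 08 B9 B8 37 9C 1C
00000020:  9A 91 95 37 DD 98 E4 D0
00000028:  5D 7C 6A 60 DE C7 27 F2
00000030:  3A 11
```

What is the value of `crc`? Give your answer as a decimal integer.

4005267534706915256

`crc` follows `payload_len` (4 bytes), so it starts at byte offset 4 and occupies 8 bytes.
Bytes at offsets 4..11: B8 37 9C 1C 9A 91 95 37.
Little-endian stores the least-significant byte at the lowest address.
Reassemble most-significant byte first: 37 95 91 9A 1C 9C 37 B8 → 0x3795919A1C9C37B8.
0x3795919A1C9C37B8 = 4005267534706915256.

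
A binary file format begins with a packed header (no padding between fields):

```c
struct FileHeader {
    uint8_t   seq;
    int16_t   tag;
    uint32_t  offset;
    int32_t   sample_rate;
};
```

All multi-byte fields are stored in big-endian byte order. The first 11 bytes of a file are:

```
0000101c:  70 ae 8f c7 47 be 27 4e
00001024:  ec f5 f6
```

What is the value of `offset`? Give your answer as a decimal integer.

`offset` follows `seq` (1 B), `tag` (2 B), so it starts at offset 1 + 2 = 3 and occupies 4 bytes.
Bytes at offsets 3..6: C7 47 BE 27.
Big-endian: lowest address holds the most-significant byte.
The bytes are already most-significant first: 0xC747BE27.
0xC747BE27 = 3343367719.

3343367719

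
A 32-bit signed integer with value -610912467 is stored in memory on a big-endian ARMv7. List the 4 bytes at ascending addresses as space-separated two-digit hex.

Two's complement of -610912467 in 32 bits: 610912467 = 0x2469C8D3; invert → 0xDB96372C; add 1 → 0xDB96372D.
Split into bytes (most-significant first): DB 96 37 2D.
In big-endian order the high byte comes first in memory.
So the memory order matches the most-significant-first order: DB 96 37 2D.

DB 96 37 2D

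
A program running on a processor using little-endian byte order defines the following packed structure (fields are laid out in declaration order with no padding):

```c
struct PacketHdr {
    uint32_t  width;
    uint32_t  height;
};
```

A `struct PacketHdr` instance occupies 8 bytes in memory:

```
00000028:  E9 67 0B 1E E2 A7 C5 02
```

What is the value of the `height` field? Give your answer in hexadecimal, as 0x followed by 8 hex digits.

0x02C5A7E2

`height` follows `width` (4 bytes), so it starts at byte offset 4 and occupies 4 bytes.
Bytes at offsets 4..7: E2 A7 C5 02.
In little-endian order the low byte comes first in memory.
Reassemble most-significant byte first: 02 C5 A7 E2 → 0x02C5A7E2.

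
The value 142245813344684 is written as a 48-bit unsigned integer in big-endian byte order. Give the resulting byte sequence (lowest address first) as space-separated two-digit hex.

142245813344684 in hexadecimal, padded to 48 bits, is 0x815F2F2CD9AC.
Split into bytes (most-significant first): 81 5F 2F 2C D9 AC.
Big-endian stores the most-significant byte at the lowest address.
So the memory order matches the most-significant-first order: 81 5F 2F 2C D9 AC.

81 5F 2F 2C D9 AC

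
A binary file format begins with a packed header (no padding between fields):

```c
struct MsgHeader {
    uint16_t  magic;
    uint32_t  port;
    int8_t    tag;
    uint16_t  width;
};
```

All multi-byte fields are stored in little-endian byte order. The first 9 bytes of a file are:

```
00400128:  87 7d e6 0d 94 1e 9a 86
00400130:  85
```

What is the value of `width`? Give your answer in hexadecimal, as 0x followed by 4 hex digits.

0x8586

`width` follows `magic` (2 B), `port` (4 B), `tag` (1 B), so it starts at offset 2 + 4 + 1 = 7 and occupies 2 bytes.
Bytes at offsets 7..8: 86 85.
Little-endian: lowest address holds the least-significant byte.
Reassemble most-significant byte first: 85 86 → 0x8586.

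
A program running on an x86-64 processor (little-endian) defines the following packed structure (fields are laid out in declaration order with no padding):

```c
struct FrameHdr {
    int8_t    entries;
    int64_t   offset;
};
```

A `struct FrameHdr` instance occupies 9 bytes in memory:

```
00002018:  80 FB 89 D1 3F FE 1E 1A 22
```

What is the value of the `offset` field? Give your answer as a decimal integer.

2457310624025250299

`offset` follows `entries` (1 byte), so it starts at byte offset 1 and occupies 8 bytes.
Bytes at offsets 1..8: FB 89 D1 3F FE 1E 1A 22.
Little-endian stores the least-significant byte at the lowest address.
Reassemble most-significant byte first: 22 1A 1E FE 3F D1 89 FB → 0x221A1EFE3FD189FB.
0x221A1EFE3FD189FB = 2457310624025250299.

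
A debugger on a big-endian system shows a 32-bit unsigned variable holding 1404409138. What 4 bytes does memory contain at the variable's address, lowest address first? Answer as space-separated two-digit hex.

53 B5 95 32

1404409138 in hexadecimal, padded to 32 bits, is 0x53B59532.
Split into bytes (most-significant first): 53 B5 95 32.
In big-endian order the high byte comes first in memory.
So the memory order matches the most-significant-first order: 53 B5 95 32.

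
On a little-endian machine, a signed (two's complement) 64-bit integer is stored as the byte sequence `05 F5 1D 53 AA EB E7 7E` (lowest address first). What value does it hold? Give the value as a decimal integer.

Little-endian: lowest address holds the least-significant byte.
Reassemble most-significant byte first: 7E E7 EB AA 53 1D F5 05 → 0x7EE7EBAA531DF505.
0x7EE7EBAA531DF505 = 9144536685170521349.

9144536685170521349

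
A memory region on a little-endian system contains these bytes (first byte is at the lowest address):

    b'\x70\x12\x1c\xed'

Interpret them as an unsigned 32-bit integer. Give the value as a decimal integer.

3978039920

Little-endian: lowest address holds the least-significant byte.
Reassemble most-significant byte first: ED 1C 12 70 → 0xED1C1270.
0xED1C1270 = 3978039920.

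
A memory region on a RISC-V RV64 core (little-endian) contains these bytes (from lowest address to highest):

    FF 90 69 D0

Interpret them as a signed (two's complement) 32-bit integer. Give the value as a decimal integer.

-798387969

Little-endian: lowest address holds the least-significant byte.
Reassemble most-significant byte first: D0 69 90 FF → 0xD06990FF.
Top bit is set, so as a signed 32-bit value this is 0xD06990FF − 2^32 = -798387969.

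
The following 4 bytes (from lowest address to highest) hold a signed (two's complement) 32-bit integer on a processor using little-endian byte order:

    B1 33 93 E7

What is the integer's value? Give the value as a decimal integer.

-409783375

In little-endian order the low byte comes first in memory.
Reassemble most-significant byte first: E7 93 33 B1 → 0xE79333B1.
Top bit is set, so as a signed 32-bit value this is 0xE79333B1 − 2^32 = -409783375.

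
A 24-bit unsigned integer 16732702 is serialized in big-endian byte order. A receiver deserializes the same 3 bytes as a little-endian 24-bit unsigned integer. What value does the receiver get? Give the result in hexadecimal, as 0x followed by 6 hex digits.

0x1E52FF

16732702 in 24-bit hexadecimal is 0xFF521E.
Stored big-endian, the bytes at ascending addresses are FF 52 1E.
Read back as little-endian, the first byte is least significant, giving 0x1E52FF.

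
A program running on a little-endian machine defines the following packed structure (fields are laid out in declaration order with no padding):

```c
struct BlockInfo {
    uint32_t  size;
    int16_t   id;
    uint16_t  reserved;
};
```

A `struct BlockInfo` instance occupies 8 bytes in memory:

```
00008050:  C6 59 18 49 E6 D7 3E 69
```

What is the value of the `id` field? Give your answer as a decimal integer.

-10266

`id` follows `size` (4 bytes), so it starts at byte offset 4 and occupies 2 bytes.
Bytes at offsets 4..5: E6 D7.
Little-endian stores the least-significant byte at the lowest address.
Reassemble most-significant byte first: D7 E6 → 0xD7E6.
Top bit is set, so as a signed 16-bit value this is 0xD7E6 − 2^16 = -10266.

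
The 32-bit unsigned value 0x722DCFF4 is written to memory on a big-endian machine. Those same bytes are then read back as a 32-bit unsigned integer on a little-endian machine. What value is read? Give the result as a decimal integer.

4107218290

Stored big-endian, the bytes at ascending addresses are 72 2D CF F4.
Read back as little-endian, the first byte is least significant, giving 0xF4CF2D72.
0xF4CF2D72 = 4107218290.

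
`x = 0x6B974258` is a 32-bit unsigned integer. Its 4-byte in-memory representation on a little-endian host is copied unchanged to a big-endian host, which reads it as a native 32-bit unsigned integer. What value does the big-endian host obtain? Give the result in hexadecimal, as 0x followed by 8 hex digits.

Stored little-endian, the bytes at ascending addresses are 58 42 97 6B.
Read back as big-endian, the last byte is least significant, giving 0x5842976B.

0x5842976B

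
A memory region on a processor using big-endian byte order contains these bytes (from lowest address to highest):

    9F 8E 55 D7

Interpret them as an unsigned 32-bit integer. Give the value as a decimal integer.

2676905431

Big-endian: lowest address holds the most-significant byte.
The bytes are already most-significant first: 0x9F8E55D7.
0x9F8E55D7 = 2676905431.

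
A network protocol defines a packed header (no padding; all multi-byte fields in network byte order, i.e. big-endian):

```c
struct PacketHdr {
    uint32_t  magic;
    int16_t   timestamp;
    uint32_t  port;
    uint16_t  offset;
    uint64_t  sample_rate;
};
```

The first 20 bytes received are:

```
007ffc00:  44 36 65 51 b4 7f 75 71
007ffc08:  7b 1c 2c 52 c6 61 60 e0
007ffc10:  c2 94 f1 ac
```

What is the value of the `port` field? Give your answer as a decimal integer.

1970371356

`port` follows `magic` (4 B), `timestamp` (2 B), so it starts at offset 4 + 2 = 6 and occupies 4 bytes.
Bytes at offsets 6..9: 75 71 7B 1C.
In big-endian order the high byte comes first in memory.
The bytes are already most-significant first: 0x75717B1C.
0x75717B1C = 1970371356.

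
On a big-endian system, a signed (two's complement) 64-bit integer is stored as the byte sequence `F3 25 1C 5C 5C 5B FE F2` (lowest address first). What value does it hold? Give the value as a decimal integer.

-926302965342667022

In big-endian order the high byte comes first in memory.
The bytes are already most-significant first: 0xF3251C5C5C5BFEF2.
Top bit is set, so as a signed 64-bit value this is 0xF3251C5C5C5BFEF2 − 2^64 = -926302965342667022.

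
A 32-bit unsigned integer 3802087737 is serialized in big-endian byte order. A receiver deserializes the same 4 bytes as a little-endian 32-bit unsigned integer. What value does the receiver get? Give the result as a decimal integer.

3802087737 in 32-bit hexadecimal is 0xE29F4139.
Stored big-endian, the bytes at ascending addresses are E2 9F 41 39.
Read back as little-endian, the first byte is least significant, giving 0x39419FE2.
0x39419FE2 = 960602082.

960602082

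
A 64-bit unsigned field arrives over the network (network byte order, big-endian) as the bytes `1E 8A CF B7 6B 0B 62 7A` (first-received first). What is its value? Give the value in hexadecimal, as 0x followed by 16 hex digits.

0x1E8ACFB76B0B627A

In big-endian order the high byte comes first in memory.
The bytes are already most-significant first: 0x1E8ACFB76B0B627A.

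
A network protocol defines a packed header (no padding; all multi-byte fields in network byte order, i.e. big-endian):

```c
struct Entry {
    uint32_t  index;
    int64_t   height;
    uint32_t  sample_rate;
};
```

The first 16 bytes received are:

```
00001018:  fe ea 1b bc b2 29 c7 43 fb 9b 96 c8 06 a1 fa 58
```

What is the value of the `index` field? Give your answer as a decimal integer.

`index` is the first field, at byte offset 0, occupying 4 bytes.
Bytes at offsets 0..3: FE EA 1B BC.
Big-endian: lowest address holds the most-significant byte.
The bytes are already most-significant first: 0xFEEA1BBC.
0xFEEA1BBC = 4276755388.

4276755388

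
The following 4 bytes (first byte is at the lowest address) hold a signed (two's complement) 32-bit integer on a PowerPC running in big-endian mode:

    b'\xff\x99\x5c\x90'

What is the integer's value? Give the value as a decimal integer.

-6726512

Big-endian: lowest address holds the most-significant byte.
The bytes are already most-significant first: 0xFF995C90.
Top bit is set, so as a signed 32-bit value this is 0xFF995C90 − 2^32 = -6726512.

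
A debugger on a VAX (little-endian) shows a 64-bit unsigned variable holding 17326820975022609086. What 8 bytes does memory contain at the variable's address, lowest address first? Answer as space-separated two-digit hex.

17326820975022609086 in hexadecimal, padded to 64 bits, is 0xF0753BE0170292BE.
Split into bytes (most-significant first): F0 75 3B E0 17 02 92 BE.
Little-endian: lowest address holds the least-significant byte.
So at ascending addresses the bytes are BE 92 02 17 E0 3B 75 F0.

BE 92 02 17 E0 3B 75 F0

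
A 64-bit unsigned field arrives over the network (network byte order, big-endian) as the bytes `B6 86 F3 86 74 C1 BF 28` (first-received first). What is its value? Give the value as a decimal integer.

Big-endian: lowest address holds the most-significant byte.
The bytes are already most-significant first: 0xB686F38674C1BF28.
0xB686F38674C1BF28 = 13152467520592133928.

13152467520592133928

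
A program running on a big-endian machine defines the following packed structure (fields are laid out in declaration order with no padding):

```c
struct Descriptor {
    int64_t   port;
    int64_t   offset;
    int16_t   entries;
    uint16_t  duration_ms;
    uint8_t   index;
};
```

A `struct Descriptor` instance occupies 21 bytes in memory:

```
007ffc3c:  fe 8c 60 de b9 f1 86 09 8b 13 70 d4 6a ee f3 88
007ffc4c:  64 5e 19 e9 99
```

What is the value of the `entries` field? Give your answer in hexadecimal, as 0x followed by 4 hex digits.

`entries` follows `port` (8 B), `offset` (8 B), so it starts at offset 8 + 8 = 16 and occupies 2 bytes.
Bytes at offsets 16..17: 64 5E.
Big-endian: lowest address holds the most-significant byte.
The bytes are already most-significant first: 0x645E.

0x645E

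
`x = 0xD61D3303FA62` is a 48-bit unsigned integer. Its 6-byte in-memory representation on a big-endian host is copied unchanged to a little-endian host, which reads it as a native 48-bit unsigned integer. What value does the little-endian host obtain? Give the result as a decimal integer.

Stored big-endian, the bytes at ascending addresses are D6 1D 33 03 FA 62.
Read back as little-endian, the first byte is least significant, giving 0x62FA03331DD6.
0x62FA03331DD6 = 108825935027670.

108825935027670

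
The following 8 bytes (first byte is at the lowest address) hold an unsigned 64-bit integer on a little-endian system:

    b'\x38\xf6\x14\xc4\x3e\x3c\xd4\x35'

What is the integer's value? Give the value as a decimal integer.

Little-endian: lowest address holds the least-significant byte.
Reassemble most-significant byte first: 35 D4 3C 3E C4 14 F6 38 → 0x35D43C3EC414F638.
0x35D43C3EC414F638 = 3878791419348186680.

3878791419348186680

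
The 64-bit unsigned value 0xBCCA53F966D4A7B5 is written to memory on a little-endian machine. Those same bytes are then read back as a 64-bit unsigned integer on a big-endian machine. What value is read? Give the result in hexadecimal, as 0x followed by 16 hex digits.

0xB5A7D466F953CABC

Stored little-endian, the bytes at ascending addresses are B5 A7 D4 66 F9 53 CA BC.
Read back as big-endian, the last byte is least significant, giving 0xB5A7D466F953CABC.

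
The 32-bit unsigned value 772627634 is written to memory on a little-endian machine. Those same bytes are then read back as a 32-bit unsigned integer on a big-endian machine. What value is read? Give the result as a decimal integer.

772627634 in 32-bit hexadecimal is 0x2E0D5CB2.
Stored little-endian, the bytes at ascending addresses are B2 5C 0D 2E.
Read back as big-endian, the last byte is least significant, giving 0xB25C0D2E.
0xB25C0D2E = 2992377134.

2992377134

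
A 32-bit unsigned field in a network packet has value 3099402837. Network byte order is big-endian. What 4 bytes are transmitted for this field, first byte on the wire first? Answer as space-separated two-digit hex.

3099402837 in hexadecimal, padded to 32 bits, is 0xB8BD2255.
Split into bytes (most-significant first): B8 BD 22 55.
Big-endian: lowest address holds the most-significant byte.
So the memory order matches the most-significant-first order: B8 BD 22 55.

B8 BD 22 55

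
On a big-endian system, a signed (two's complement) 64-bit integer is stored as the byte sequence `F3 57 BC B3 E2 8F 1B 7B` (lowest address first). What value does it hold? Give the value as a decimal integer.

In big-endian order the high byte comes first in memory.
The bytes are already most-significant first: 0xF357BCB3E28F1B7B.
Top bit is set, so as a signed 64-bit value this is 0xF357BCB3E28F1B7B − 2^64 = -912052918733038725.

-912052918733038725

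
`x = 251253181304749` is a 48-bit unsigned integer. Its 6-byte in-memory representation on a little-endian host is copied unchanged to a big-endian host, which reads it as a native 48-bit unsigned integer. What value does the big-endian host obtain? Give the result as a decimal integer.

191107228009444

251253181304749 in 48-bit hexadecimal is 0xE483709ECFAD.
Stored little-endian, the bytes at ascending addresses are AD CF 9E 70 83 E4.
Read back as big-endian, the last byte is least significant, giving 0xADCF9E7083E4.
0xADCF9E7083E4 = 191107228009444.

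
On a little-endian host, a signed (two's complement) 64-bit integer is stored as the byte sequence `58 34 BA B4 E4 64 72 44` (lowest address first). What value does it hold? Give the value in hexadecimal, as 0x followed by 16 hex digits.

Little-endian: lowest address holds the least-significant byte.
Reassemble most-significant byte first: 44 72 64 E4 B4 BA 34 58 → 0x447264E4B4BA3458.

0x447264E4B4BA3458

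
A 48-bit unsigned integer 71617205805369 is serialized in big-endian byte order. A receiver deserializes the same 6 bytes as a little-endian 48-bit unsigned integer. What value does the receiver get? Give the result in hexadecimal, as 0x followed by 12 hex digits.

0x39A11CAE2241

71617205805369 in 48-bit hexadecimal is 0x4122AE1CA139.
Stored big-endian, the bytes at ascending addresses are 41 22 AE 1C A1 39.
Read back as little-endian, the first byte is least significant, giving 0x39A11CAE2241.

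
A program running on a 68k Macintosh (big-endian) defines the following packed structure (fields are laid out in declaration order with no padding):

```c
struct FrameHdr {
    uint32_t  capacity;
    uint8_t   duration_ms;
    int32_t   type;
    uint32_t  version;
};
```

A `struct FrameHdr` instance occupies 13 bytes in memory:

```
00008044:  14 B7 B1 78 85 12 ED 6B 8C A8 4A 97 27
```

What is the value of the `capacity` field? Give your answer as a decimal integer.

`capacity` is the first field, at byte offset 0, occupying 4 bytes.
Bytes at offsets 0..3: 14 B7 B1 78.
In big-endian order the high byte comes first in memory.
The bytes are already most-significant first: 0x14B7B178.
0x14B7B178 = 347582840.

347582840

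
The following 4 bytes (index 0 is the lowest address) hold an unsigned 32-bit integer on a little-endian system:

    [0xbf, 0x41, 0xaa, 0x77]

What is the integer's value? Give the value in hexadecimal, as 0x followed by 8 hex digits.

0x77AA41BF

In little-endian order the low byte comes first in memory.
Reassemble most-significant byte first: 77 AA 41 BF → 0x77AA41BF.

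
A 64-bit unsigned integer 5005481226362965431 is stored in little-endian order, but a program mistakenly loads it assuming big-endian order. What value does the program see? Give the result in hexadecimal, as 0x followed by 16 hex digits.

5005481226362965431 in 64-bit hexadecimal is 0x45770AA7BB404DB7.
Stored little-endian, the bytes at ascending addresses are B7 4D 40 BB A7 0A 77 45.
Read back as big-endian, the last byte is least significant, giving 0xB74D40BBA70A7745.

0xB74D40BBA70A7745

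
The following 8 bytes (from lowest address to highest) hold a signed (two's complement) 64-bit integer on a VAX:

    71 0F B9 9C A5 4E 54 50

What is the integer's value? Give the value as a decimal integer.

5788337894283874161

Little-endian: lowest address holds the least-significant byte.
Reassemble most-significant byte first: 50 54 4E A5 9C B9 0F 71 → 0x50544EA59CB90F71.
0x50544EA59CB90F71 = 5788337894283874161.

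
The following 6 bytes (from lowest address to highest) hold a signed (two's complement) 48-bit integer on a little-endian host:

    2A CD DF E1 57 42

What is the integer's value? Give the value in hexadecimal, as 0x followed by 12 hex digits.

Little-endian: lowest address holds the least-significant byte.
Reassemble most-significant byte first: 42 57 E1 DF CD 2A → 0x4257E1DFCD2A.

0x4257E1DFCD2A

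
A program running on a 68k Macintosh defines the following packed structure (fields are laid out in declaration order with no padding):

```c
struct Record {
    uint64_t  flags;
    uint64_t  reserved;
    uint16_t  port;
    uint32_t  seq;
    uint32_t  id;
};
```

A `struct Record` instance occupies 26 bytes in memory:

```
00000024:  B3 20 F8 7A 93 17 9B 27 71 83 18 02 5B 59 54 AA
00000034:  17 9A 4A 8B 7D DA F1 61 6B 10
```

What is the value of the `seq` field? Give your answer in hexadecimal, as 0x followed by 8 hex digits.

`seq` follows `flags` (8 B), `reserved` (8 B), `port` (2 B), so it starts at offset 8 + 8 + 2 = 18 and occupies 4 bytes.
Bytes at offsets 18..21: 4A 8B 7D DA.
Big-endian: lowest address holds the most-significant byte.
The bytes are already most-significant first: 0x4A8B7DDA.

0x4A8B7DDA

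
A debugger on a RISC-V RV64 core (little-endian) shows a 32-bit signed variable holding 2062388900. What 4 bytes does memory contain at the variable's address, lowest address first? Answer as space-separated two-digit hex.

2062388900 in hexadecimal, padded to 32 bits, is 0x7AED8EA4.
Split into bytes (most-significant first): 7A ED 8E A4.
In little-endian order the low byte comes first in memory.
So at ascending addresses the bytes are A4 8E ED 7A.

A4 8E ED 7A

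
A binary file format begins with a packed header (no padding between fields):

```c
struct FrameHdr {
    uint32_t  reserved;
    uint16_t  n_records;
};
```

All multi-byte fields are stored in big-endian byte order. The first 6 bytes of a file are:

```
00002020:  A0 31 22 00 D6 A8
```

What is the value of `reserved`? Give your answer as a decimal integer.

2687574528

`reserved` is the first field, at byte offset 0, occupying 4 bytes.
Bytes at offsets 0..3: A0 31 22 00.
In big-endian order the high byte comes first in memory.
The bytes are already most-significant first: 0xA0312200.
0xA0312200 = 2687574528.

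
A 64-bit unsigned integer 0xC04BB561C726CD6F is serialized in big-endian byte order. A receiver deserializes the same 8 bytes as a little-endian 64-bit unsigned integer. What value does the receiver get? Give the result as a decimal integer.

8056137946215304128

Stored big-endian, the bytes at ascending addresses are C0 4B B5 61 C7 26 CD 6F.
Read back as little-endian, the first byte is least significant, giving 0x6FCD26C761B54BC0.
0x6FCD26C761B54BC0 = 8056137946215304128.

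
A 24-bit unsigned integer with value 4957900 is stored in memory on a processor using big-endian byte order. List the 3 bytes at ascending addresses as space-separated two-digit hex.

4B A6 CC

4957900 in hexadecimal, padded to 24 bits, is 0x4BA6CC.
Split into bytes (most-significant first): 4B A6 CC.
In big-endian order the high byte comes first in memory.
So the memory order matches the most-significant-first order: 4B A6 CC.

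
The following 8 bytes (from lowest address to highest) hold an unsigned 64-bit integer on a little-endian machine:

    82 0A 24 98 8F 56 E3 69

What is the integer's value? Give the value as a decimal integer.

7630037368428563074

Little-endian stores the least-significant byte at the lowest address.
Reassemble most-significant byte first: 69 E3 56 8F 98 24 0A 82 → 0x69E3568F98240A82.
0x69E3568F98240A82 = 7630037368428563074.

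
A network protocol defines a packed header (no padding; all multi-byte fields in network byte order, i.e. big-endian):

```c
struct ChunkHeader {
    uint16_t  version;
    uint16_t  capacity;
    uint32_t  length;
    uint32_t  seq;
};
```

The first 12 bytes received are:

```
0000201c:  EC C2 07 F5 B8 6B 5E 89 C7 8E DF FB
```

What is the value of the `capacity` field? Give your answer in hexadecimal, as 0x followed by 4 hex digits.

`capacity` follows `version` (2 bytes), so it starts at byte offset 2 and occupies 2 bytes.
Bytes at offsets 2..3: 07 F5.
Big-endian stores the most-significant byte at the lowest address.
The bytes are already most-significant first: 0x07F5.

0x07F5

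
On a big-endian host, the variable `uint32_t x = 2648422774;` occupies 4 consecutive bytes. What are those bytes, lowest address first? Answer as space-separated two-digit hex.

9D DB B9 76

2648422774 in hexadecimal, padded to 32 bits, is 0x9DDBB976.
Split into bytes (most-significant first): 9D DB B9 76.
Big-endian stores the most-significant byte at the lowest address.
So the memory order matches the most-significant-first order: 9D DB B9 76.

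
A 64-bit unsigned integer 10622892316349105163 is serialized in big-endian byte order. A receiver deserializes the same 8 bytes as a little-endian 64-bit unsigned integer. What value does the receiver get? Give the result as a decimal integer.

10622892316349105163 in 64-bit hexadecimal is 0x936C18477B37040B.
Stored big-endian, the bytes at ascending addresses are 93 6C 18 47 7B 37 04 0B.
Read back as little-endian, the first byte is least significant, giving 0x0B04377B47186C93.
0x0B04377B47186C93 = 793820436937338003.

793820436937338003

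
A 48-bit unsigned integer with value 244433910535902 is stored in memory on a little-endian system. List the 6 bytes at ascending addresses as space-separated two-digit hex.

244433910535902 in hexadecimal, padded to 48 bits, is 0xDE4FB46896DE.
Split into bytes (most-significant first): DE 4F B4 68 96 DE.
Little-endian stores the least-significant byte at the lowest address.
So at ascending addresses the bytes are DE 96 68 B4 4F DE.

DE 96 68 B4 4F DE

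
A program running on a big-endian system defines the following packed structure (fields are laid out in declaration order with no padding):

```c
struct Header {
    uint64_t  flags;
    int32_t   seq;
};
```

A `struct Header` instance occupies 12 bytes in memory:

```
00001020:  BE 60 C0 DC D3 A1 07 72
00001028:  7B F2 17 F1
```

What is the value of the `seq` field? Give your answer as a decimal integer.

`seq` follows `flags` (8 bytes), so it starts at byte offset 8 and occupies 4 bytes.
Bytes at offsets 8..11: 7B F2 17 F1.
Big-endian stores the most-significant byte at the lowest address.
The bytes are already most-significant first: 0x7BF217F1.
0x7BF217F1 = 2079463409.

2079463409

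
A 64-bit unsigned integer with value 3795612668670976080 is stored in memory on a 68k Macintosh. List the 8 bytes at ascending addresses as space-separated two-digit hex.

34 AC B9 9C B5 1B 20 50

3795612668670976080 in hexadecimal, padded to 64 bits, is 0x34ACB99CB51B2050.
Split into bytes (most-significant first): 34 AC B9 9C B5 1B 20 50.
Big-endian stores the most-significant byte at the lowest address.
So the memory order matches the most-significant-first order: 34 AC B9 9C B5 1B 20 50.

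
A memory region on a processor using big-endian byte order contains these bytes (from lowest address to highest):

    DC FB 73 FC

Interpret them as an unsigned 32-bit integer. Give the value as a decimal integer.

3707466748

Big-endian stores the most-significant byte at the lowest address.
The bytes are already most-significant first: 0xDCFB73FC.
0xDCFB73FC = 3707466748.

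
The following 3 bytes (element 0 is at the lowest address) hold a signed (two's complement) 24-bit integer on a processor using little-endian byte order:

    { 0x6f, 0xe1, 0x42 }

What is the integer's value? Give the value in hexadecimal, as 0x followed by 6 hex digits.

0x42E16F

In little-endian order the low byte comes first in memory.
Reassemble most-significant byte first: 42 E1 6F → 0x42E16F.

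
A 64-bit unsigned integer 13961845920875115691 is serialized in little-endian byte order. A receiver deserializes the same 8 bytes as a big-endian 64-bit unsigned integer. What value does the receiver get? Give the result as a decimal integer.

13961845920875115691 in 64-bit hexadecimal is 0xC1C270E45A7F74AB.
Stored little-endian, the bytes at ascending addresses are AB 74 7F 5A E4 70 C2 C1.
Read back as big-endian, the last byte is least significant, giving 0xAB747F5AE470C2C1.
0xAB747F5AE470C2C1 = 12354639706140492481.

12354639706140492481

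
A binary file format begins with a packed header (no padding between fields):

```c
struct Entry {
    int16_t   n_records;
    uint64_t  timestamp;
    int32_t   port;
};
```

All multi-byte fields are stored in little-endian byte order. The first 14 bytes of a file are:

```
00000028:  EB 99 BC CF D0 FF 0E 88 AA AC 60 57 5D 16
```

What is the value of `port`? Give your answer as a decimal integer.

`port` follows `n_records` (2 B), `timestamp` (8 B), so it starts at offset 2 + 8 = 10 and occupies 4 bytes.
Bytes at offsets 10..13: 60 57 5D 16.
In little-endian order the low byte comes first in memory.
Reassemble most-significant byte first: 16 5D 57 60 → 0x165D5760.
0x165D5760 = 375215968.

375215968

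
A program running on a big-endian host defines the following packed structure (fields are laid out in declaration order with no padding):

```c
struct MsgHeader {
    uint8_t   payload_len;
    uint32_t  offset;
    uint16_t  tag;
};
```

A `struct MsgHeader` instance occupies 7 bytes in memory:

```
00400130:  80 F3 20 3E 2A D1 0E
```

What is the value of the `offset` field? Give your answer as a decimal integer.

`offset` follows `payload_len` (1 byte), so it starts at byte offset 1 and occupies 4 bytes.
Bytes at offsets 1..4: F3 20 3E 2A.
Big-endian: lowest address holds the most-significant byte.
The bytes are already most-significant first: 0xF3203E2A.
0xF3203E2A = 4078976554.

4078976554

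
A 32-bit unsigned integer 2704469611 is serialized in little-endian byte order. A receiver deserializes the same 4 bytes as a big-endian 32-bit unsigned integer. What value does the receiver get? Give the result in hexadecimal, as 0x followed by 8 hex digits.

2704469611 in 32-bit hexadecimal is 0xA132EE6B.
Stored little-endian, the bytes at ascending addresses are 6B EE 32 A1.
Read back as big-endian, the last byte is least significant, giving 0x6BEE32A1.

0x6BEE32A1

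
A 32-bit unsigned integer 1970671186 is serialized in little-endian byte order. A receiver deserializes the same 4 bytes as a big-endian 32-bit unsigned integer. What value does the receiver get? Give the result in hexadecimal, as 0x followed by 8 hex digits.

0x520E7675

1970671186 in 32-bit hexadecimal is 0x75760E52.
Stored little-endian, the bytes at ascending addresses are 52 0E 76 75.
Read back as big-endian, the last byte is least significant, giving 0x520E7675.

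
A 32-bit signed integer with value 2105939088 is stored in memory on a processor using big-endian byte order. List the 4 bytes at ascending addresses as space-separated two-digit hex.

7D 86 14 90

2105939088 in hexadecimal, padded to 32 bits, is 0x7D861490.
Split into bytes (most-significant first): 7D 86 14 90.
Big-endian: lowest address holds the most-significant byte.
So the memory order matches the most-significant-first order: 7D 86 14 90.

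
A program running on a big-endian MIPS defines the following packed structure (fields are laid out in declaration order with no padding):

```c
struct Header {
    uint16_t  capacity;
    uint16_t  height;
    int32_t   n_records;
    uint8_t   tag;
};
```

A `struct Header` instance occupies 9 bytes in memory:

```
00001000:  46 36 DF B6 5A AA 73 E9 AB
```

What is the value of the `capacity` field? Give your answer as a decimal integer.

17974

`capacity` is the first field, at byte offset 0, occupying 2 bytes.
Bytes at offsets 0..1: 46 36.
In big-endian order the high byte comes first in memory.
The bytes are already most-significant first: 0x4636.
0x4636 = 17974.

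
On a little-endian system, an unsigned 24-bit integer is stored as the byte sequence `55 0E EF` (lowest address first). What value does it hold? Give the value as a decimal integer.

In little-endian order the low byte comes first in memory.
Reassemble most-significant byte first: EF 0E 55 → 0xEF0E55.
0xEF0E55 = 15666773.

15666773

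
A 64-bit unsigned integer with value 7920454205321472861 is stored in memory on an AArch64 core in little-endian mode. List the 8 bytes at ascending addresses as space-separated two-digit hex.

7920454205321472861 in hexadecimal, padded to 64 bits, is 0x6DEB1B22A7EF6B5D.
Split into bytes (most-significant first): 6D EB 1B 22 A7 EF 6B 5D.
Little-endian stores the least-significant byte at the lowest address.
So at ascending addresses the bytes are 5D 6B EF A7 22 1B EB 6D.

5D 6B EF A7 22 1B EB 6D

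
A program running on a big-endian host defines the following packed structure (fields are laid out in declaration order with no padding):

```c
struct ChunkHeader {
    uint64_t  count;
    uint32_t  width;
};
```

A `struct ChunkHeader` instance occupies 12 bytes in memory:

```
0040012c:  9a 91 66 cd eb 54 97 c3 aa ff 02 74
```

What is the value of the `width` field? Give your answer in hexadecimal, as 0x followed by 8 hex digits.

0xAAFF0274

`width` follows `count` (8 bytes), so it starts at byte offset 8 and occupies 4 bytes.
Bytes at offsets 8..11: AA FF 02 74.
Big-endian stores the most-significant byte at the lowest address.
The bytes are already most-significant first: 0xAAFF0274.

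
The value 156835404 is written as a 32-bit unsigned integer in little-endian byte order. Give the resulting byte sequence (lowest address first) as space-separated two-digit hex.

4C 1E 59 09

156835404 in hexadecimal, padded to 32 bits, is 0x09591E4C.
Split into bytes (most-significant first): 09 59 1E 4C.
Little-endian: lowest address holds the least-significant byte.
So at ascending addresses the bytes are 4C 1E 59 09.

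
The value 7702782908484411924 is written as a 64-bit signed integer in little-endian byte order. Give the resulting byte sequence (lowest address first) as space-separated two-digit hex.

14 E2 29 82 3E C8 E5 6A

7702782908484411924 in hexadecimal, padded to 64 bits, is 0x6AE5C83E8229E214.
Split into bytes (most-significant first): 6A E5 C8 3E 82 29 E2 14.
In little-endian order the low byte comes first in memory.
So at ascending addresses the bytes are 14 E2 29 82 3E C8 E5 6A.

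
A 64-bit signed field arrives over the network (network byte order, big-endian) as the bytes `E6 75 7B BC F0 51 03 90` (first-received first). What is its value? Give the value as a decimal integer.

-1840428821295070320

In big-endian order the high byte comes first in memory.
The bytes are already most-significant first: 0xE6757BBCF0510390.
Top bit is set, so as a signed 64-bit value this is 0xE6757BBCF0510390 − 2^64 = -1840428821295070320.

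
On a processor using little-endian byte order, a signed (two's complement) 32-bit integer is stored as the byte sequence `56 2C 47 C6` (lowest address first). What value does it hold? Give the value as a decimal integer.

Little-endian: lowest address holds the least-significant byte.
Reassemble most-significant byte first: C6 47 2C 56 → 0xC6472C56.
Top bit is set, so as a signed 32-bit value this is 0xC6472C56 − 2^32 = -968414122.

-968414122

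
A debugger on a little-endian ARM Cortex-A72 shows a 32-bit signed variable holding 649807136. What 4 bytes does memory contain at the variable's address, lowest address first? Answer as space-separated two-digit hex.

20 45 BB 26

649807136 in hexadecimal, padded to 32 bits, is 0x26BB4520.
Split into bytes (most-significant first): 26 BB 45 20.
Little-endian: lowest address holds the least-significant byte.
So at ascending addresses the bytes are 20 45 BB 26.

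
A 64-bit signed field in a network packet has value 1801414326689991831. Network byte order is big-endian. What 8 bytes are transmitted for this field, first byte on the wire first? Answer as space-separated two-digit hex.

18 FF E8 C9 2B A8 0C 97

1801414326689991831 in hexadecimal, padded to 64 bits, is 0x18FFE8C92BA80C97.
Split into bytes (most-significant first): 18 FF E8 C9 2B A8 0C 97.
Big-endian: lowest address holds the most-significant byte.
So the memory order matches the most-significant-first order: 18 FF E8 C9 2B A8 0C 97.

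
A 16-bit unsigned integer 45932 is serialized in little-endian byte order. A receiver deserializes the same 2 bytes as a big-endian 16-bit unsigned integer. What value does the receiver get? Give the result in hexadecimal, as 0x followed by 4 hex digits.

0x6CB3

45932 in 16-bit hexadecimal is 0xB36C.
Stored little-endian, the bytes at ascending addresses are 6C B3.
Read back as big-endian, the last byte is least significant, giving 0x6CB3.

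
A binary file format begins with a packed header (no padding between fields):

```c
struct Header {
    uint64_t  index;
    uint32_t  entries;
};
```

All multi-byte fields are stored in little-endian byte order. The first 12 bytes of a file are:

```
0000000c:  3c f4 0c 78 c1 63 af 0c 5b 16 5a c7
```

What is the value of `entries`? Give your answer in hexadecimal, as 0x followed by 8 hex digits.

`entries` follows `index` (8 bytes), so it starts at byte offset 8 and occupies 4 bytes.
Bytes at offsets 8..11: 5B 16 5A C7.
Little-endian stores the least-significant byte at the lowest address.
Reassemble most-significant byte first: C7 5A 16 5B → 0xC75A165B.

0xC75A165B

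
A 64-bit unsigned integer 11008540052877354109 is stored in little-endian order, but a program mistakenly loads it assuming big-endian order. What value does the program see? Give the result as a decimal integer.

11008540052877354109 in 64-bit hexadecimal is 0x98C630DA336A247D.
Stored little-endian, the bytes at ascending addresses are 7D 24 6A 33 DA 30 C6 98.
Read back as big-endian, the last byte is least significant, giving 0x7D246A33DA30C698.
0x7D246A33DA30C698 = 9017449124839081624.

9017449124839081624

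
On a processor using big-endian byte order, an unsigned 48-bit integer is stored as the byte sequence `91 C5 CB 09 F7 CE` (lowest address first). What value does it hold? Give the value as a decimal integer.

Big-endian: lowest address holds the most-significant byte.
The bytes are already most-significant first: 0x91C5CB09F7CE.
0x91C5CB09F7CE = 160278701012942.

160278701012942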